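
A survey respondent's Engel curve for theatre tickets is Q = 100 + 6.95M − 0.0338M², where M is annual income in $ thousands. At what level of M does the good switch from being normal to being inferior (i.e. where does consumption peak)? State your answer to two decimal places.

dQ/dM = 6.95 − 0.0676M.
The good is inferior where dQ/dM < 0. Setting dQ/dM = 0 gives M = 6.95 / 0.0676 = 102.81.

102.81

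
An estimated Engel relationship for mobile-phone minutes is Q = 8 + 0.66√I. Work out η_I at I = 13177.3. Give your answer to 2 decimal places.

At I = 13177.3: Q = 83.763.
dQ/dI = 0.66/(2√I) = 0.00287475 at this income.
η = (dQ/dI)·(I/Q) = 0.00287475 × (13177.3/83.763) = 0.45.

0.45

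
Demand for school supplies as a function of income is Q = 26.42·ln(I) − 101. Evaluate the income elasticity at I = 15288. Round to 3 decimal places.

At I = 15288: Q = 153.552.
dQ/dI = 26.42/I = 0.00172815 at this income.
η = (dQ/dI)·(I/Q) = 0.00172815 × (15288/153.552) = 0.172.

0.172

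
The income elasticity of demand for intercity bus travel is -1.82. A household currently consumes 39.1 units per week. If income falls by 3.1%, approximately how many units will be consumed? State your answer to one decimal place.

41.3

%ΔQ ≈ η × %ΔI = -1.82 × (-3.1%) = 5.642%.
New Q ≈ 39.1 × (1 + 0.05642) = 41.3.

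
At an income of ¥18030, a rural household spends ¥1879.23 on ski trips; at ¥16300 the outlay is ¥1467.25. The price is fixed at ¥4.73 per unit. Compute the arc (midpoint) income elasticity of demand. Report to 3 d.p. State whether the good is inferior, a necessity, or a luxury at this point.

2.443 (luxury)

With a constant price, Q₁ = 1879.23/4.73 = 397.300 and Q₂ = 1467.25/4.73 = 310.201 (equivalently, work directly with expenditure since P cancels).
Midpoint %ΔQ = (1467.25 − 1879.23)/1673.24 = -0.24622; midpoint %ΔI = (16300 − 18030)/17165 = -0.10079.
η = -0.24622 / -0.10079 = 2.443.
η > 1 ⇒ luxury.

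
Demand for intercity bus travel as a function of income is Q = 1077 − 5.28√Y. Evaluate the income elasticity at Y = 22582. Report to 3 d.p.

-1.399

At Y = 22582: Q = 283.558.
dQ/dY = -5.28/(2√Y) = -0.017568 at this income.
η = (dQ/dY)·(Y/Q) = -0.017568 × (22582/283.558) = -1.399.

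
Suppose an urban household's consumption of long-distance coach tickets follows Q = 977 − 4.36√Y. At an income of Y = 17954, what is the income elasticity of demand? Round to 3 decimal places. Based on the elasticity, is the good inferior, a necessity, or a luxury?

-0.744 (inferior good)

At Y = 17954: Q = 392.793.
dQ/dY = -4.36/(2√Y) = -0.0162696 at this income.
η = (dQ/dY)·(Y/Q) = -0.0162696 × (17954/392.793) = -0.744.
Since η < 0, the good is an inferior good.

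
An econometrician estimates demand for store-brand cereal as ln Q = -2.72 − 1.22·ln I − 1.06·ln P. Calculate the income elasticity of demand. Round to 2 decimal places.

In a log-linear demand, the coefficient on ln I is the income elasticity.
So η = -1.22.

-1.22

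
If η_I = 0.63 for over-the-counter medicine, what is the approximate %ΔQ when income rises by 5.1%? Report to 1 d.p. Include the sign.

%ΔQ ≈ η × %ΔI = 0.63 × 5.1% = 3.2%.

3.2%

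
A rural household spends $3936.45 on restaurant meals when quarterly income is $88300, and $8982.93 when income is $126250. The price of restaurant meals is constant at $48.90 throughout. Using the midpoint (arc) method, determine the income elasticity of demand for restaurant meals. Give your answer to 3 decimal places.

With a constant price, Q₁ = 3936.45/48.90 = 80.500 and Q₂ = 8982.93/48.90 = 183.700 (equivalently, work directly with expenditure since P cancels).
Midpoint %ΔQ = (8982.93 − 3936.45)/6459.69 = 0.78123; midpoint %ΔI = (126250 − 88300)/107275 = 0.35376.
η = 0.78123 / 0.35376 = 2.208.

2.208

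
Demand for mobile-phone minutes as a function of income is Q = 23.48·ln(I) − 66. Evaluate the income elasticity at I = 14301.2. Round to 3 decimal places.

0.148

At I = 14301.2: Q = 158.659.
dQ/dI = 23.48/I = 0.00164182 at this income.
η = (dQ/dI)·(I/Q) = 0.00164182 × (14301.2/158.659) = 0.148.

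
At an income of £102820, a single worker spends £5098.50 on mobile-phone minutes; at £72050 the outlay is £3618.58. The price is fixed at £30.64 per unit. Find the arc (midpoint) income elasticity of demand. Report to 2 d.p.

0.96

With a constant price, Q₁ = 5098.50/30.64 = 166.400 and Q₂ = 3618.58/30.64 = 118.100 (equivalently, work directly with expenditure since P cancels).
Midpoint %ΔQ = (3618.58 − 5098.50)/4358.54 = -0.33954; midpoint %ΔI = (72050 − 102820)/87435 = -0.35192.
η = -0.33954 / -0.35192 = 0.96.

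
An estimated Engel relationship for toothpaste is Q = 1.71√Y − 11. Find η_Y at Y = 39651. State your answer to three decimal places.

At Y = 39651: Q = 329.505.
dQ/dY = 1.71/(2√Y) = 0.00429377 at this income.
η = (dQ/dY)·(Y/Q) = 0.00429377 × (39651/329.505) = 0.517.

0.517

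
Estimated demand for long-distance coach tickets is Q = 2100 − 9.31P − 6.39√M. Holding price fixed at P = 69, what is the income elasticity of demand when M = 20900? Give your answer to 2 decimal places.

-0.87

At P = 69, M = 20900: Q = 533.818.
Holding P constant, ∂Q/∂M = -6.39/(2√M) = -0.0221003.
η_M = (∂Q/∂M)·(M/Q) = -0.0221003 × (20900/533.818) = -0.87.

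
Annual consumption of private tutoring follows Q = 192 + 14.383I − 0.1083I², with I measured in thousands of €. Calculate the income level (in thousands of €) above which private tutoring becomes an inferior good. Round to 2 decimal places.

dQ/dI = 14.383 − 0.2166I.
The good is inferior where dQ/dI < 0. Setting dQ/dI = 0 gives I = 14.383 / 0.2166 = 66.40.

66.40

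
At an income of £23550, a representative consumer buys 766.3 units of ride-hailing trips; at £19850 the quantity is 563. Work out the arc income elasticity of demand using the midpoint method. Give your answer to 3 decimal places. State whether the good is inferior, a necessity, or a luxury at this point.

1.794 (luxury)

ΔQ = 563 − 766.3 = -203.3; midpoint Q̄ = (766.3 + 563)/2 = 664.65.
ΔI = 19850 − 23550 = -3700; midpoint Ī = (23550 + 19850)/2 = 21700.
η = (ΔQ/Q̄) ÷ (ΔI/Ī) = (-203.3/664.65) ÷ (-3700/21700) = 1.794.
η > 1 ⇒ luxury.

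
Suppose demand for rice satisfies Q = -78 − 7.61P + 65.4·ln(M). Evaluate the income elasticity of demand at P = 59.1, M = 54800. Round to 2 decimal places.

At P = 59.1, M = 54800: Q = 185.858.
Holding P constant, ∂Q/∂M = 65.4/M = 0.00119343.
η_M = (∂Q/∂M)·(M/Q) = 0.00119343 × (54800/185.858) = 0.35.

0.35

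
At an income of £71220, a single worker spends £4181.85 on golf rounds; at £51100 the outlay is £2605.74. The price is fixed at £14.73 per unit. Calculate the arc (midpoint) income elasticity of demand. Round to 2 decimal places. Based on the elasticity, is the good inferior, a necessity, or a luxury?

With a constant price, Q₁ = 4181.85/14.73 = 283.900 and Q₂ = 2605.74/14.73 = 176.900 (equivalently, work directly with expenditure since P cancels).
Midpoint %ΔQ = (2605.74 − 4181.85)/3393.80 = -0.46441; midpoint %ΔI = (51100 − 71220)/61160 = -0.32897.
η = -0.46441 / -0.32897 = 1.41.
η > 1 ⇒ luxury.

1.41 (luxury)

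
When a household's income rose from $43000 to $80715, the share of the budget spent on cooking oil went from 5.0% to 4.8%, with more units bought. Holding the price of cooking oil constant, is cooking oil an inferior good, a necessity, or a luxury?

necessity

Quantity rises but the budget share falls as income rises, so 0 < η < 1.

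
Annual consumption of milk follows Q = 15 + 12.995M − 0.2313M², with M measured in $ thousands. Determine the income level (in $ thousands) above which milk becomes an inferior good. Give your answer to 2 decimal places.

28.09

dQ/dM = 12.995 − 0.4626M.
The good is inferior where dQ/dM < 0. Setting dQ/dM = 0 gives M = 12.995 / 0.4626 = 28.09.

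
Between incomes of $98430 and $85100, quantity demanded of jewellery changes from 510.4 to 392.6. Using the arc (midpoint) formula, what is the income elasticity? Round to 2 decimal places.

1.80

ΔQ = 392.6 − 510.4 = -117.8; midpoint Q̄ = (510.4 + 392.6)/2 = 451.5.
ΔI = 85100 − 98430 = -13330; midpoint Ī = (98430 + 85100)/2 = 91765.
η = (ΔQ/Q̄) ÷ (ΔI/Ī) = (-117.8/451.5) ÷ (-13330/91765) = 1.80.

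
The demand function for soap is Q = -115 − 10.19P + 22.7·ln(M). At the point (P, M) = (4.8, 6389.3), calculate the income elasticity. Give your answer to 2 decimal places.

0.65

At P = 4.8, M = 6389.3: Q = 34.994.
Holding P constant, ∂Q/∂M = 22.7/M = 0.00355281.
η_M = (∂Q/∂M)·(M/Q) = 0.00355281 × (6389.3/34.994) = 0.65.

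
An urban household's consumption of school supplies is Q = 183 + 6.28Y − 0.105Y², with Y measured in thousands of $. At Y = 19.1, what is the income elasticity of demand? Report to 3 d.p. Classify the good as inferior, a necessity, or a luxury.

0.164 (necessity)

At Y = 19.1: Q = 264.6430.
dQ/dY = 6.28 − 0.21Y = 2.26900.
η = (dQ/dY)·(Y/Q) = 2.26900 × (19.1/264.6430) = 0.164.
0 < η < 1 ⇒ necessity.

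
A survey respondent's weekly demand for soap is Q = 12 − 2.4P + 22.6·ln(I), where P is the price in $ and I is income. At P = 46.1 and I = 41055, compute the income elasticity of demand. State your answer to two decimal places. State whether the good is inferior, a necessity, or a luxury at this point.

0.16 (necessity)

At P = 46.1, I = 41055: Q = 141.432.
Holding P constant, ∂Q/∂I = 22.6/I = 0.000550481.
η_I = (∂Q/∂I)·(I/Q) = 0.000550481 × (41055/141.432) = 0.16.
Since 0 < η < 1, this is a necessity.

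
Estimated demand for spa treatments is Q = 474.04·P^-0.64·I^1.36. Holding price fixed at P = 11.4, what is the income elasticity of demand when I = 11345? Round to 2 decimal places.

For a multiplicative demand Q = A·P^α·I^β, the income elasticity is β everywhere.
Here β = 1.36, so η = 1.36.

1.36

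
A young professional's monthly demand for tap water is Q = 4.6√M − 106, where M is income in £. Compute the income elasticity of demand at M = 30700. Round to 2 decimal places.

0.58

At M = 30700: Q = 699.985.
dQ/dM = 4.6/(2√M) = 0.0131268 at this income.
η = (dQ/dM)·(M/Q) = 0.0131268 × (30700/699.985) = 0.58.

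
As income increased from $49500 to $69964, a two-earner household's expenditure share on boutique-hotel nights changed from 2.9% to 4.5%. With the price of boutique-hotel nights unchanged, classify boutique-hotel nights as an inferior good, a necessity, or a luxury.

The budget share rises as income rises, so η > 1.

luxury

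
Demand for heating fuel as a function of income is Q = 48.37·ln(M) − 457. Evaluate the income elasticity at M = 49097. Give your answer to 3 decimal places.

0.739

At M = 49097: Q = 65.471.
dQ/dM = 48.37/M = 0.000985193 at this income.
η = (dQ/dM)·(M/Q) = 0.000985193 × (49097/65.471) = 0.739.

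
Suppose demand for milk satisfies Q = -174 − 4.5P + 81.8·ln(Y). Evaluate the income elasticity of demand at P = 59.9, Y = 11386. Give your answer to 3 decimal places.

At P = 59.9, Y = 11386: Q = 320.473.
Holding P constant, ∂Q/∂Y = 81.8/Y = 0.00718426.
η_Y = (∂Q/∂Y)·(Y/Q) = 0.00718426 × (11386/320.473) = 0.255.

0.255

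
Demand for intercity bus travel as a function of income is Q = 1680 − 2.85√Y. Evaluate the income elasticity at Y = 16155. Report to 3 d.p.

-0.137

At Y = 16155: Q = 1317.758.
dQ/dY = -2.85/(2√Y) = -0.0112114 at this income.
η = (dQ/dY)·(Y/Q) = -0.0112114 × (16155/1317.758) = -0.137.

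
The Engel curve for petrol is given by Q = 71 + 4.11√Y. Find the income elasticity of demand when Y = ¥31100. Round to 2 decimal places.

0.46

At Y = 31100: Q = 795.806.
dQ/dY = 4.11/(2√Y) = 0.0116528 at this income.
η = (dQ/dY)·(Y/Q) = 0.0116528 × (31100/795.806) = 0.46.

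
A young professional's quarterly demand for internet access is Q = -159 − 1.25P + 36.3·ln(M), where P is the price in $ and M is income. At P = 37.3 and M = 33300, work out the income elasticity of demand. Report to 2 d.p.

0.21

At P = 37.3, M = 33300: Q = 172.378.
Holding P constant, ∂Q/∂M = 36.3/M = 0.00109009.
η_M = (∂Q/∂M)·(M/Q) = 0.00109009 × (33300/172.378) = 0.21.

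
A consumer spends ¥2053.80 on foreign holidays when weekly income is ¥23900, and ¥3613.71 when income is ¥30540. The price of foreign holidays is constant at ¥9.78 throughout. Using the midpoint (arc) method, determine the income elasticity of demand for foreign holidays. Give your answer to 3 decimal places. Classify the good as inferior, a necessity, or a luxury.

With a constant price, Q₁ = 2053.80/9.78 = 210.000 and Q₂ = 3613.71/9.78 = 369.500 (equivalently, work directly with expenditure since P cancels).
Midpoint %ΔQ = (3613.71 − 2053.80)/2833.76 = 0.55047; midpoint %ΔI = (30540 − 23900)/27220 = 0.24394.
η = 0.55047 / 0.24394 = 2.257.
η > 1 ⇒ luxury.

2.257 (luxury)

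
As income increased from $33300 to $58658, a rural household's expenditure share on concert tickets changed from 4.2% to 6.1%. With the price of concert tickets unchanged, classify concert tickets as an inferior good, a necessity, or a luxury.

The budget share rises as income rises, so η > 1.

luxury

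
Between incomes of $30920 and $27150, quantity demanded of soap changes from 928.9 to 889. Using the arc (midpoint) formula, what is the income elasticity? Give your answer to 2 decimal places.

ΔQ = 889 − 928.9 = -39.9; midpoint Q̄ = (928.9 + 889)/2 = 908.95.
ΔI = 27150 − 30920 = -3770; midpoint Ī = (30920 + 27150)/2 = 29035.
η = (ΔQ/Q̄) ÷ (ΔI/Ī) = (-39.9/908.95) ÷ (-3770/29035) = 0.34.

0.34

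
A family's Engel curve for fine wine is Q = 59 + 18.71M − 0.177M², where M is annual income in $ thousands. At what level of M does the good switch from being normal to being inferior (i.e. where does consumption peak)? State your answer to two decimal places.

52.85

dQ/dM = 18.71 − 0.354M.
The good is inferior where dQ/dM < 0. Setting dQ/dM = 0 gives M = 18.71 / 0.354 = 52.85.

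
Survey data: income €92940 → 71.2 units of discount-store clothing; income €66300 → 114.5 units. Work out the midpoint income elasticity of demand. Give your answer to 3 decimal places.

ΔQ = 114.5 − 71.2 = 43.3; midpoint Q̄ = (71.2 + 114.5)/2 = 92.85.
ΔI = 66300 − 92940 = -26640; midpoint Ī = (92940 + 66300)/2 = 79620.
η = (ΔQ/Q̄) ÷ (ΔI/Ī) = (43.3/92.85) ÷ (-26640/79620) = -1.394.

-1.394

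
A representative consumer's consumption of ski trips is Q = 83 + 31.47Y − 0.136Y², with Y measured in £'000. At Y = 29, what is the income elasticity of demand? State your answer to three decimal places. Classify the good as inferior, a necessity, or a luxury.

At Y = 29: Q = 881.2540.
dQ/dY = 31.47 − 0.272Y = 23.58200.
η = (dQ/dY)·(Y/Q) = 23.58200 × (29/881.2540) = 0.776.
0 < η < 1 ⇒ necessity.

0.776 (necessity)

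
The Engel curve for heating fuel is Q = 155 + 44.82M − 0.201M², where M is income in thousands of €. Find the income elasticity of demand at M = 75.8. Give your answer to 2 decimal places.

At M = 75.8: Q = 2397.4824.
dQ/dM = 44.82 − 0.402M = 14.34840.
η = (dQ/dM)·(M/Q) = 14.34840 × (75.8/2397.4824) = 0.45.

0.45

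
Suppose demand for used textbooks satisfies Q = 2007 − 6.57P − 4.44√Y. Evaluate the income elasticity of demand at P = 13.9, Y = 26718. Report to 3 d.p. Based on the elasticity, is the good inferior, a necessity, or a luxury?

-0.305 (inferior good)

At P = 13.9, Y = 26718: Q = 1189.931.
Holding P constant, ∂Q/∂Y = -4.44/(2√Y) = -0.0135816.
η_Y = (∂Q/∂Y)·(Y/Q) = -0.0135816 × (26718/1189.931) = -0.305.
Since η < 0, this is an inferior good.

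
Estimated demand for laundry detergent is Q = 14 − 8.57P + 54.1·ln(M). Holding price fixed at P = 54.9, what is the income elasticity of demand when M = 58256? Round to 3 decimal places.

0.395

At P = 54.9, M = 58256: Q = 137.125.
Holding P constant, ∂Q/∂M = 54.1/M = 0.00092866.
η_M = (∂Q/∂M)·(M/Q) = 0.00092866 × (58256/137.125) = 0.395.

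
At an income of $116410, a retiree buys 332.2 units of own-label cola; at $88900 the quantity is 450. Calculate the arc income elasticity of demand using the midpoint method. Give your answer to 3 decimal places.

-1.124

ΔQ = 450 − 332.2 = 117.8; midpoint Q̄ = (332.2 + 450)/2 = 391.1.
ΔI = 88900 − 116410 = -27510; midpoint Ī = (116410 + 88900)/2 = 102655.
η = (ΔQ/Q̄) ÷ (ΔI/Ī) = (117.8/391.1) ÷ (-27510/102655) = -1.124.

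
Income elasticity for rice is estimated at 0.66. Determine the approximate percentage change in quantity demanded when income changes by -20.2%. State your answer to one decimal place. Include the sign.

%ΔQ ≈ η × %ΔI = 0.66 × (-20.2%) = -13.3%.

-13.3%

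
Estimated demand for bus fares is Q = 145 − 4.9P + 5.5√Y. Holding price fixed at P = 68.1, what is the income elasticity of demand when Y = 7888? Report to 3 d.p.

At P = 68.1, Y = 7888: Q = 299.789.
Holding P constant, ∂Q/∂Y = 5.5/(2√Y) = 0.0309634.
η_Y = (∂Q/∂Y)·(Y/Q) = 0.0309634 × (7888/299.789) = 0.815.

0.815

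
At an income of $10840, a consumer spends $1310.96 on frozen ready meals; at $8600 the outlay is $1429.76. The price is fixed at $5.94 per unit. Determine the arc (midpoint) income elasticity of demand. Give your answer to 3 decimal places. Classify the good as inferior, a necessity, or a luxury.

-0.376 (inferior good)

With a constant price, Q₁ = 1310.96/5.94 = 220.700 and Q₂ = 1429.76/5.94 = 240.700 (equivalently, work directly with expenditure since P cancels).
Midpoint %ΔQ = (1429.76 − 1310.96)/1370.36 = 0.08669; midpoint %ΔI = (8600 − 10840)/9720 = -0.23045.
η = 0.08669 / -0.23045 = -0.376.
η < 0 ⇒ inferior good.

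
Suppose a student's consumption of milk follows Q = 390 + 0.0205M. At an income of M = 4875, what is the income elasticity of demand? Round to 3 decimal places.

At M = 4875: Q = 489.938.
dQ/dM = 0.0205.
η = (dQ/dM)·(M/Q) = 0.0205 × (4875/489.938) = 0.204.

0.204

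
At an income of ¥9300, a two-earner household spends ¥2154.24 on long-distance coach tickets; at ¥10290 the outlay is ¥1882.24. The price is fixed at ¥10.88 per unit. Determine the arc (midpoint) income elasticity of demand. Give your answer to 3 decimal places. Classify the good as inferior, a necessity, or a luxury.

-1.333 (inferior good)

With a constant price, Q₁ = 2154.24/10.88 = 198.000 and Q₂ = 1882.24/10.88 = 173.000 (equivalently, work directly with expenditure since P cancels).
Midpoint %ΔQ = (1882.24 − 2154.24)/2018.24 = -0.13477; midpoint %ΔI = (10290 − 9300)/9795 = 0.10107.
η = -0.13477 / 0.10107 = -1.333.
η < 0 ⇒ inferior good.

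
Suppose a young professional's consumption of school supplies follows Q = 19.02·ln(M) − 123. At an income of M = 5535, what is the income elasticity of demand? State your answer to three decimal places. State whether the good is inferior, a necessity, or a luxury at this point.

At M = 5535: Q = 40.930.
dQ/dM = 19.02/M = 0.00343631 at this income.
η = (dQ/dM)·(M/Q) = 0.00343631 × (5535/40.930) = 0.465.
Since 0 < η < 1, the good is a necessity.

0.465 (necessity)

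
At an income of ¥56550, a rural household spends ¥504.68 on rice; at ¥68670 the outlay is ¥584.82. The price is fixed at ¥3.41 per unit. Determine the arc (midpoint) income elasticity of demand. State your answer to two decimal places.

With a constant price, Q₁ = 504.68/3.41 = 148.000 and Q₂ = 584.82/3.41 = 171.501 (equivalently, work directly with expenditure since P cancels).
Midpoint %ΔQ = (584.82 − 504.68)/544.75 = 0.14711; midpoint %ΔI = (68670 − 56550)/62610 = 0.19358.
η = 0.14711 / 0.19358 = 0.76.

0.76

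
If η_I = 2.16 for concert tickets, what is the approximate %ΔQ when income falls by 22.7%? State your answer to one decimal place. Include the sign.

-49.0%

%ΔQ ≈ η × %ΔI = 2.16 × (-22.7%) = -49.0%.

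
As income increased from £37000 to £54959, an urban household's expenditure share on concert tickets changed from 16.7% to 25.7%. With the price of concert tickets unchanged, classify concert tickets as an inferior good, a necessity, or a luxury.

The budget share rises as income rises, so η > 1.

luxury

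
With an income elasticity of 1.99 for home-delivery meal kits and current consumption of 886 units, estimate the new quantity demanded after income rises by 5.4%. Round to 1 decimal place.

%ΔQ ≈ η × %ΔI = 1.99 × 5.4% = 10.746%.
New Q ≈ 886 × (1 + 0.10746) = 981.2.

981.2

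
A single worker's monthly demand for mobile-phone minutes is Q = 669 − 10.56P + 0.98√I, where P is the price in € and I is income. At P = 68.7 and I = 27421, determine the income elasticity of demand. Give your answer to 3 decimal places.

At P = 68.7, I = 27421: Q = 105.809.
Holding P constant, ∂Q/∂I = 0.98/(2√I) = 0.00295906.
η_I = (∂Q/∂I)·(I/Q) = 0.00295906 × (27421/105.809) = 0.767.

0.767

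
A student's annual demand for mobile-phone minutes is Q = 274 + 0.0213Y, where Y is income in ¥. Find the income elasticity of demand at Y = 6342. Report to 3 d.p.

0.330

At Y = 6342: Q = 409.085.
dQ/dY = 0.0213.
η = (dQ/dY)·(Y/Q) = 0.0213 × (6342/409.085) = 0.330.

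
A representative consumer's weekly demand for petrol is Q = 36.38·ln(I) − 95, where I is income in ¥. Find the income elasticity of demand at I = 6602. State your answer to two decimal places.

0.16

At I = 6602: Q = 224.967.
dQ/dI = 36.38/I = 0.00551045 at this income.
η = (dQ/dI)·(I/Q) = 0.00551045 × (6602/224.967) = 0.16.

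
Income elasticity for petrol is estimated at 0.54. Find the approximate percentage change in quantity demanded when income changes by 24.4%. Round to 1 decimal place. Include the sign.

13.2%

%ΔQ ≈ η × %ΔI = 0.54 × 24.4% = 13.2%.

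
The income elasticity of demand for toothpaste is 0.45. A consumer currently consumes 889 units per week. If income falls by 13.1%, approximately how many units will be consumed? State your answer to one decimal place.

%ΔQ ≈ η × %ΔI = 0.45 × (-13.1%) = -5.895%.
New Q ≈ 889 × (1 − 0.05895) = 836.6.

836.6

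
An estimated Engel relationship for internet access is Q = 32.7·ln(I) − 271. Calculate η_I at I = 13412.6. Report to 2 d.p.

0.82

At I = 13412.6: Q = 39.779.
dQ/dI = 32.7/I = 0.00243801 at this income.
η = (dQ/dI)·(I/Q) = 0.00243801 × (13412.6/39.779) = 0.82.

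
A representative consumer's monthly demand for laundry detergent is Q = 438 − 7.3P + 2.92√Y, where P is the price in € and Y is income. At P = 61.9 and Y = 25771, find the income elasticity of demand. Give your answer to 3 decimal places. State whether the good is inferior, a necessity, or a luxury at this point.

0.515 (necessity)

At P = 61.9, Y = 25771: Q = 454.888.
Holding P constant, ∂Q/∂Y = 2.92/(2√Y) = 0.00909468.
η_Y = (∂Q/∂Y)·(Y/Q) = 0.00909468 × (25771/454.888) = 0.515.
Since 0 < η < 1, this is a necessity.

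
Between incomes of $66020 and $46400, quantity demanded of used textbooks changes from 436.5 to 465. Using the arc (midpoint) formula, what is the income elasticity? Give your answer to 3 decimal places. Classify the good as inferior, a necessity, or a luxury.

ΔQ = 465 − 436.5 = 28.5; midpoint Q̄ = (436.5 + 465)/2 = 450.75.
ΔI = 46400 − 66020 = -19620; midpoint Ī = (66020 + 46400)/2 = 56210.
η = (ΔQ/Q̄) ÷ (ΔI/Ī) = (28.5/450.75) ÷ (-19620/56210) = -0.181.
η < 0 ⇒ inferior good.

-0.181 (inferior good)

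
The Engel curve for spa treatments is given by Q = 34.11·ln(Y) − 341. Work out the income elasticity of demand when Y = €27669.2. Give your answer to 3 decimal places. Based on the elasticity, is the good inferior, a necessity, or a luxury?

At Y = 27669.2: Q = 7.880.
dQ/dY = 34.11/Y = 0.00123278 at this income.
η = (dQ/dY)·(Y/Q) = 0.00123278 × (27669.2/7.880) = 4.329.
Since η > 1, the good is a luxury.

4.329 (luxury)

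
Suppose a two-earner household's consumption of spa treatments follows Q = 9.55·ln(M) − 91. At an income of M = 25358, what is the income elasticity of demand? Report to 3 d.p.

1.634

At M = 25358: Q = 5.845.
dQ/dM = 9.55/M = 0.000376607 at this income.
η = (dQ/dM)·(M/Q) = 0.000376607 × (25358/5.845) = 1.634.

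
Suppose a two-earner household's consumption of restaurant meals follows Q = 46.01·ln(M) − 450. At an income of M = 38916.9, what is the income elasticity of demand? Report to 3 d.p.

1.268

At M = 38916.9: Q = 36.288.
dQ/dM = 46.01/M = 0.00118226 at this income.
η = (dQ/dM)·(M/Q) = 0.00118226 × (38916.9/36.288) = 1.268.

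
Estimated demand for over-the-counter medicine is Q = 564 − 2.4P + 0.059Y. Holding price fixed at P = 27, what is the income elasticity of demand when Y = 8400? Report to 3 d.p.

0.498

At P = 27, Y = 8400: Q = 994.800.
Holding P constant, ∂Q/∂Y = 0.059.
η_Y = (∂Q/∂Y)·(Y/Q) = 0.059 × (8400/994.800) = 0.498.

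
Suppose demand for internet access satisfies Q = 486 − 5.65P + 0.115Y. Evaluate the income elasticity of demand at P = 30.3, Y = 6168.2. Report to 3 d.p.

At P = 30.3, Y = 6168.2: Q = 1024.148.
Holding P constant, ∂Q/∂Y = 0.115.
η_Y = (∂Q/∂Y)·(Y/Q) = 0.115 × (6168.2/1024.148) = 0.693.

0.693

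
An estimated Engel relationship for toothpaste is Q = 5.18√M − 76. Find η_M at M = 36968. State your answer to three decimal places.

0.541

At M = 36968: Q = 919.962.
dQ/dM = 5.18/(2√M) = 0.0134706 at this income.
η = (dQ/dM)·(M/Q) = 0.0134706 × (36968/919.962) = 0.541.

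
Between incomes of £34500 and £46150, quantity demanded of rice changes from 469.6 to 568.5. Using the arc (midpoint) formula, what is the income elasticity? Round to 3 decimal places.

0.660

ΔQ = 568.5 − 469.6 = 98.9; midpoint Q̄ = (469.6 + 568.5)/2 = 519.05.
ΔI = 46150 − 34500 = 11650; midpoint Ī = (34500 + 46150)/2 = 40325.
η = (ΔQ/Q̄) ÷ (ΔI/Ī) = (98.9/519.05) ÷ (11650/40325) = 0.660.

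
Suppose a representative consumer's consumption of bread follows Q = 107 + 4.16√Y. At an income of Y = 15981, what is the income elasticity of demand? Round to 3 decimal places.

0.415

At Y = 15981: Q = 632.890.
dQ/dY = 4.16/(2√Y) = 0.0164536 at this income.
η = (dQ/dY)·(Y/Q) = 0.0164536 × (15981/632.890) = 0.415.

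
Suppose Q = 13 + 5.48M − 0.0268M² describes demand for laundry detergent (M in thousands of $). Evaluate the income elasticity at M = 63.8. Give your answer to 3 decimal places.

At M = 63.8: Q = 253.5362.
dQ/dM = 5.48 − 0.0536M = 2.06032.
η = (dQ/dM)·(M/Q) = 2.06032 × (63.8/253.5362) = 0.518.

0.518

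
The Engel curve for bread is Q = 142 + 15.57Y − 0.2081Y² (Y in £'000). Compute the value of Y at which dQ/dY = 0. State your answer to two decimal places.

dQ/dY = 15.57 − 0.4162Y.
The good is inferior where dQ/dY < 0. Setting dQ/dY = 0 gives Y = 15.57 / 0.4162 = 37.41.

37.41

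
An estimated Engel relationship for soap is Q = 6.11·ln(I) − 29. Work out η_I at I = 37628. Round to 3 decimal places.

At I = 37628: Q = 35.372.
dQ/dI = 6.11/I = 0.000162379 at this income.
η = (dQ/dI)·(I/Q) = 0.000162379 × (37628/35.372) = 0.173.

0.173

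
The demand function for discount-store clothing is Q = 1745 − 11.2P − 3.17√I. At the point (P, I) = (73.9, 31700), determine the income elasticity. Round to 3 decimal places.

At P = 73.9, I = 31700: Q = 352.918.
Holding P constant, ∂Q/∂I = -3.17/(2√I) = -0.00890225.
η_I = (∂Q/∂I)·(I/Q) = -0.00890225 × (31700/352.918) = -0.800.

-0.800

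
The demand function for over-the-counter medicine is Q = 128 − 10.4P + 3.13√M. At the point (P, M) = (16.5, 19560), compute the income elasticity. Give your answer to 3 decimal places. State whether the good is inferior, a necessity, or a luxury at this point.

0.555 (necessity)

At P = 16.5, M = 19560: Q = 394.153.
Holding P constant, ∂Q/∂M = 3.13/(2√M) = 0.01119.
η_M = (∂Q/∂M)·(M/Q) = 0.01119 × (19560/394.153) = 0.555.
Since 0 < η < 1, this is a necessity.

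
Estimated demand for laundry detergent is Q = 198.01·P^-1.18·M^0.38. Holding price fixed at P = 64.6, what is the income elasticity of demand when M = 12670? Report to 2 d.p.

0.38

For a multiplicative demand Q = A·P^α·M^β, the income elasticity is β everywhere.
Here β = 0.38, so η = 0.38.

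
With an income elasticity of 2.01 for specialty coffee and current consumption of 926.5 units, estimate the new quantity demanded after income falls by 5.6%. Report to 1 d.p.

822.2

%ΔQ ≈ η × %ΔI = 2.01 × (-5.6%) = -11.256%.
New Q ≈ 926.5 × (1 − 0.11256) = 822.2.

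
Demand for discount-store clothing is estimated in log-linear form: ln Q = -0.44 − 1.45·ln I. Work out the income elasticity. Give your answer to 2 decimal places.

-1.45

In a log-linear demand, the coefficient on ln I is the income elasticity.
So η = -1.45.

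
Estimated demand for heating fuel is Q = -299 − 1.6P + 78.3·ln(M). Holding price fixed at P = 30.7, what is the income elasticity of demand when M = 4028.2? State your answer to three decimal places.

0.259

At P = 30.7, M = 4028.2: Q = 301.854.
Holding P constant, ∂Q/∂M = 78.3/M = 0.019438.
η_M = (∂Q/∂M)·(M/Q) = 0.019438 × (4028.2/301.854) = 0.259.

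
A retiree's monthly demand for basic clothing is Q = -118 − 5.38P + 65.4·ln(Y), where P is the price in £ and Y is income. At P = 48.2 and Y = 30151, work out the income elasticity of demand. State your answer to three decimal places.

At P = 48.2, Y = 30151: Q = 297.218.
Holding P constant, ∂Q/∂Y = 65.4/Y = 0.00216908.
η_Y = (∂Q/∂Y)·(Y/Q) = 0.00216908 × (30151/297.218) = 0.220.

0.220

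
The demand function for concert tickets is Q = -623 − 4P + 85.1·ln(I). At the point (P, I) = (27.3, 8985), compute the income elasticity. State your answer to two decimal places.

At P = 27.3, I = 8985: Q = 42.492.
Holding P constant, ∂Q/∂I = 85.1/I = 0.00947134.
η_I = (∂Q/∂I)·(I/Q) = 0.00947134 × (8985/42.492) = 2.00.

2.00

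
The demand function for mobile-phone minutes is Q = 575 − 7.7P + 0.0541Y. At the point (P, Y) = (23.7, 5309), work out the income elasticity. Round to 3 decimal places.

0.423

At P = 23.7, Y = 5309: Q = 679.727.
Holding P constant, ∂Q/∂Y = 0.0541.
η_Y = (∂Q/∂Y)·(Y/Q) = 0.0541 × (5309/679.727) = 0.423.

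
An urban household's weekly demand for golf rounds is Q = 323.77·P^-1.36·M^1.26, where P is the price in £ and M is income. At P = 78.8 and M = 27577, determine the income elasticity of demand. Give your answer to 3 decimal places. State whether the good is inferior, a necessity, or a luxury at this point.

For a multiplicative demand Q = A·P^α·M^β, the income elasticity is β everywhere.
Here β = 1.26, so η = 1.260.
Since η > 1, this is a luxury.

1.260 (luxury)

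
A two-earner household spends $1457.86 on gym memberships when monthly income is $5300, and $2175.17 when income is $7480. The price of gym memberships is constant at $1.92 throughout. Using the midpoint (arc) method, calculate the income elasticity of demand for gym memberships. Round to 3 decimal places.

1.157

With a constant price, Q₁ = 1457.86/1.92 = 759.302 and Q₂ = 2175.17/1.92 = 1132.901 (equivalently, work directly with expenditure since P cancels).
Midpoint %ΔQ = (2175.17 − 1457.86)/1816.52 = 0.39488; midpoint %ΔI = (7480 − 5300)/6390 = 0.34116.
η = 0.39488 / 0.34116 = 1.157.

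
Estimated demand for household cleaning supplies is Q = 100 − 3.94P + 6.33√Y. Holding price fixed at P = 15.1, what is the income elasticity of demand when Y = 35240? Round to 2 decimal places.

0.48

At P = 15.1, Y = 35240: Q = 1228.794.
Holding P constant, ∂Q/∂Y = 6.33/(2√Y) = 0.0168599.
η_Y = (∂Q/∂Y)·(Y/Q) = 0.0168599 × (35240/1228.794) = 0.48.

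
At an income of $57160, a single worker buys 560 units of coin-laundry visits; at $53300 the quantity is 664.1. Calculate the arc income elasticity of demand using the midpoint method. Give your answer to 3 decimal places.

ΔQ = 664.1 − 560 = 104.1; midpoint Q̄ = (560 + 664.1)/2 = 612.05.
ΔI = 53300 − 57160 = -3860; midpoint Ī = (57160 + 53300)/2 = 55230.
η = (ΔQ/Q̄) ÷ (ΔI/Ī) = (104.1/612.05) ÷ (-3860/55230) = -2.434.

-2.434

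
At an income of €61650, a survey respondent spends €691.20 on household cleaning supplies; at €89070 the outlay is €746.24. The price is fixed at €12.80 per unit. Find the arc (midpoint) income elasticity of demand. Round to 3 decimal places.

With a constant price, Q₁ = 691.20/12.80 = 54.000 and Q₂ = 746.24/12.80 = 58.300 (equivalently, work directly with expenditure since P cancels).
Midpoint %ΔQ = (746.24 − 691.20)/718.72 = 0.07658; midpoint %ΔI = (89070 − 61650)/75360 = 0.36385.
η = 0.07658 / 0.36385 = 0.210.

0.210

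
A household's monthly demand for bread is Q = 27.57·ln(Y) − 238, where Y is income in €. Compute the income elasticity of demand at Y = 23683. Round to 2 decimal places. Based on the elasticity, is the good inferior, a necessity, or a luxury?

0.69 (necessity)

At Y = 23683: Q = 39.699.
dQ/dY = 27.57/Y = 0.00116413 at this income.
η = (dQ/dY)·(Y/Q) = 0.00116413 × (23683/39.699) = 0.69.
Since 0 < η < 1, the good is a necessity.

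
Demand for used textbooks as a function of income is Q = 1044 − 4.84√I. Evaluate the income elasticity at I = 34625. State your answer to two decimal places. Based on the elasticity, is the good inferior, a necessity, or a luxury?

-3.14 (inferior good)

At I = 34625: Q = 143.383.
dQ/dI = -4.84/(2√I) = -0.0130053 at this income.
η = (dQ/dI)·(I/Q) = -0.0130053 × (34625/143.383) = -3.14.
Since η < 0, the good is an inferior good.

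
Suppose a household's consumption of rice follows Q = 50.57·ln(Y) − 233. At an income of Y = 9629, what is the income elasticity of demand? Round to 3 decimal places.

At Y = 9629: Q = 230.855.
dQ/dY = 50.57/Y = 0.00525184 at this income.
η = (dQ/dY)·(Y/Q) = 0.00525184 × (9629/230.855) = 0.219.

0.219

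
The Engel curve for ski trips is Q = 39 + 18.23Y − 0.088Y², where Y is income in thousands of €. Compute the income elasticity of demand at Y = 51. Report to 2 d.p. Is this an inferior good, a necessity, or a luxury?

0.64 (necessity)

At Y = 51: Q = 739.8420.
dQ/dY = 18.23 − 0.176Y = 9.25400.
η = (dQ/dY)·(Y/Q) = 9.25400 × (51/739.8420) = 0.64.
0 < η < 1 ⇒ necessity.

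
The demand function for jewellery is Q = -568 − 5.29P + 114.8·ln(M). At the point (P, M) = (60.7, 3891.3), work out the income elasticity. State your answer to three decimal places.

1.917

At P = 60.7, M = 3891.3: Q = 59.891.
Holding P constant, ∂Q/∂M = 114.8/M = 0.0295017.
η_M = (∂Q/∂M)·(M/Q) = 0.0295017 × (3891.3/59.891) = 1.917.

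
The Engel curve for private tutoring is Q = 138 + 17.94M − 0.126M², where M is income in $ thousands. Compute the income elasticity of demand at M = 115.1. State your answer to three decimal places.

At M = 115.1: Q = 533.6447.
dQ/dM = 17.94 − 0.252M = -11.06520.
η = (dQ/dM)·(M/Q) = -11.06520 × (115.1/533.6447) = -2.387.

-2.387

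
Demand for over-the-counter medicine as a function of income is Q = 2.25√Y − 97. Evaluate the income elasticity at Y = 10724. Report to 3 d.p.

At Y = 10724: Q = 136.003.
dQ/dY = 2.25/(2√Y) = 0.0108636 at this income.
η = (dQ/dY)·(Y/Q) = 0.0108636 × (10724/136.003) = 0.857.

0.857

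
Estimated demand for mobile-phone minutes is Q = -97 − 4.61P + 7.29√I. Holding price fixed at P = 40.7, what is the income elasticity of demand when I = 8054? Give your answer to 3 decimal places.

At P = 40.7, I = 8054: Q = 369.607.
Holding P constant, ∂Q/∂I = 7.29/(2√I) = 0.0406155.
η_I = (∂Q/∂I)·(I/Q) = 0.0406155 × (8054/369.607) = 0.885.

0.885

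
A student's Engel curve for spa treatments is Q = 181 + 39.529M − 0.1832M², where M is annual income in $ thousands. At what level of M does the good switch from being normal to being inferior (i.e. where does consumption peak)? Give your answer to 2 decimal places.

107.88

dQ/dM = 39.529 − 0.3664M.
The good is inferior where dQ/dM < 0. Setting dQ/dM = 0 gives M = 39.529 / 0.3664 = 107.88.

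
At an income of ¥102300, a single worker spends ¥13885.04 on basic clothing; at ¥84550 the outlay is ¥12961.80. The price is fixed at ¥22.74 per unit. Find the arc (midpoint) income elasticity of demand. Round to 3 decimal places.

0.362

With a constant price, Q₁ = 13885.04/22.74 = 610.600 and Q₂ = 12961.80/22.74 = 570.000 (equivalently, work directly with expenditure since P cancels).
Midpoint %ΔQ = (12961.80 − 13885.04)/13423.42 = -0.06878; midpoint %ΔI = (84550 − 102300)/93425 = -0.18999.
η = -0.06878 / -0.18999 = 0.362.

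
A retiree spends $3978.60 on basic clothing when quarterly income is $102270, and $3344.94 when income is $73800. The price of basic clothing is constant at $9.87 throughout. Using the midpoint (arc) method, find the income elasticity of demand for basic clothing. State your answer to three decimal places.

0.535

With a constant price, Q₁ = 3978.60/9.87 = 403.100 and Q₂ = 3344.94/9.87 = 338.900 (equivalently, work directly with expenditure since P cancels).
Midpoint %ΔQ = (3344.94 − 3978.60)/3661.77 = -0.17305; midpoint %ΔI = (73800 − 102270)/88035 = -0.32339.
η = -0.17305 / -0.32339 = 0.535.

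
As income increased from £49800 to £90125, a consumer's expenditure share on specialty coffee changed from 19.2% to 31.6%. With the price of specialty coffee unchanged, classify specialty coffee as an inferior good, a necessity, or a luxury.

luxury

The budget share rises as income rises, so η > 1.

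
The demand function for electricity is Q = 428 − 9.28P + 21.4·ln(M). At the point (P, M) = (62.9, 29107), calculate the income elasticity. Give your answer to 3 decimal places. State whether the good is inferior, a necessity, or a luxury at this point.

At P = 62.9, M = 29107: Q = 64.253.
Holding P constant, ∂Q/∂M = 21.4/M = 0.000735218.
η_M = (∂Q/∂M)·(M/Q) = 0.000735218 × (29107/64.253) = 0.333.
Since 0 < η < 1, this is a necessity.

0.333 (necessity)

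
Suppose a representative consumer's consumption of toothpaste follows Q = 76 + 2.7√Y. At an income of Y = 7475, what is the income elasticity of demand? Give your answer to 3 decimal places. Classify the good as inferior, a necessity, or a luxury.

At Y = 7475: Q = 309.437.
dQ/dY = 2.7/(2√Y) = 0.0156145 at this income.
η = (dQ/dY)·(Y/Q) = 0.0156145 × (7475/309.437) = 0.377.
Since 0 < η < 1, the good is a necessity.

0.377 (necessity)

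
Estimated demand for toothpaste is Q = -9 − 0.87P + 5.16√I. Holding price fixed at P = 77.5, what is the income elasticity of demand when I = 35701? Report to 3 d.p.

At P = 77.5, I = 35701: Q = 898.542.
Holding P constant, ∂Q/∂I = 5.16/(2√I) = 0.0136546.
η_I = (∂Q/∂I)·(I/Q) = 0.0136546 × (35701/898.542) = 0.543.

0.543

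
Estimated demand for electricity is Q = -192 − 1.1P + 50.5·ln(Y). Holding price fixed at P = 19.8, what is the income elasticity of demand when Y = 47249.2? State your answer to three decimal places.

At P = 19.8, Y = 47249.2: Q = 329.761.
Holding P constant, ∂Q/∂Y = 50.5/Y = 0.0010688.
η_Y = (∂Q/∂Y)·(Y/Q) = 0.0010688 × (47249.2/329.761) = 0.153.

0.153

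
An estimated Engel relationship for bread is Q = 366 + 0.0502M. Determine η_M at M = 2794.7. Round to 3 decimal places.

0.277

At M = 2794.7: Q = 506.294.
dQ/dM = 0.0502.
η = (dQ/dM)·(M/Q) = 0.0502 × (2794.7/506.294) = 0.277.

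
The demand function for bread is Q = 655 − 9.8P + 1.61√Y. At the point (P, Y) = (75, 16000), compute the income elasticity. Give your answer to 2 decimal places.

0.82

At P = 75, Y = 16000: Q = 123.651.
Holding P constant, ∂Q/∂Y = 1.61/(2√Y) = 0.00636408.
η_Y = (∂Q/∂Y)·(Y/Q) = 0.00636408 × (16000/123.651) = 0.82.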